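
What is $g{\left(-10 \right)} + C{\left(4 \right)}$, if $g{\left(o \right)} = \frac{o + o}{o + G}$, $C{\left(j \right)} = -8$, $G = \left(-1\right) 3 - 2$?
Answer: $- \frac{20}{3} \approx -6.6667$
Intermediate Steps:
$G = -5$ ($G = -3 - 2 = -5$)
$g{\left(o \right)} = \frac{2 o}{-5 + o}$ ($g{\left(o \right)} = \frac{o + o}{o - 5} = \frac{2 o}{-5 + o}$)
$g{\left(-10 \right)} + C{\left(4 \right)} = 2 \left(-10\right) \frac{1}{-5 - 10} - 8 = 2 \left(-10\right) \frac{1}{-15} - 8 = 2 \left(-10\right) \left(- \frac{1}{15}\right) - 8 = \frac{4}{3} - 8 = - \frac{20}{3}$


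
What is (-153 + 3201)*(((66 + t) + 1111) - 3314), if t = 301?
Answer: -5596128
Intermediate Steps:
(-153 + 3201)*(((66 + t) + 1111) - 3314) = (-153 + 3201)*(((66 + 301) + 1111) - 3314) = 3048*((367 + 1111) - 3314) = 3048*(1478 - 3314) = 3048*(-1836) = -5596128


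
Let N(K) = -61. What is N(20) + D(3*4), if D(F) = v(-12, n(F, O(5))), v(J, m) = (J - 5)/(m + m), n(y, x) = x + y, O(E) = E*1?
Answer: -123/2 ≈ -61.500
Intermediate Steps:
O(E) = E
v(J, m) = (-5 + J)/(2*m) (v(J, m) = (-5 + J)/((2*m)) = (-5 + J)*(1/(2*m)) = (-5 + J)/(2*m))
D(F) = -17/(2*(5 + F)) (D(F) = (-5 - 12)/(2*(5 + F)) = (½)*(-17)/(5 + F) = -17/(2*(5 + F)))
N(20) + D(3*4) = -61 - 17/(10 + 2*(3*4)) = -61 - 17/(10 + 2*12) = -61 - 17/(10 + 24) = -61 - 17/34 = -61 - 17*1/34 = -61 - ½ = -123/2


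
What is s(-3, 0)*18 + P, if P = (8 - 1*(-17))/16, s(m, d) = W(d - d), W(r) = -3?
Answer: -839/16 ≈ -52.438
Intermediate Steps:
s(m, d) = -3
P = 25/16 (P = (8 + 17)*(1/16) = 25*(1/16) = 25/16 ≈ 1.5625)
s(-3, 0)*18 + P = -3*18 + 25/16 = -54 + 25/16 = -839/16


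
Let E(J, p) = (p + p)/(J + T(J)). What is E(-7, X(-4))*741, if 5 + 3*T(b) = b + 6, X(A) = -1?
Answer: 494/3 ≈ 164.67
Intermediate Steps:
T(b) = ⅓ + b/3 (T(b) = -5/3 + (b + 6)/3 = -5/3 + (6 + b)/3 = -5/3 + (2 + b/3) = ⅓ + b/3)
E(J, p) = 2*p/(⅓ + 4*J/3) (E(J, p) = (p + p)/(J + (⅓ + J/3)) = (2*p)/(⅓ + 4*J/3) = 2*p/(⅓ + 4*J/3))
E(-7, X(-4))*741 = (6*(-1)/(1 + 4*(-7)))*741 = (6*(-1)/(1 - 28))*741 = (6*(-1)/(-27))*741 = (6*(-1)*(-1/27))*741 = (2/9)*741 = 494/3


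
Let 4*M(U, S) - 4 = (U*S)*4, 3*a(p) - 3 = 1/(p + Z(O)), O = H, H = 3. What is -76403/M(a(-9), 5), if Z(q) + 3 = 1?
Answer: -2521299/193 ≈ -13064.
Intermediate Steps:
O = 3
Z(q) = -2 (Z(q) = -3 + 1 = -2)
a(p) = 1 + 1/(3*(-2 + p)) (a(p) = 1 + 1/(3*(p - 2)) = 1 + 1/(3*(-2 + p)))
M(U, S) = 1 + S*U (M(U, S) = 1 + ((U*S)*4)/4 = 1 + ((S*U)*4)/4 = 1 + (4*S*U)/4 = 1 + S*U)
-76403/M(a(-9), 5) = -76403/(1 + 5*((-5/3 - 9)/(-2 - 9))) = -76403/(1 + 5*(-32/3/(-11))) = -76403/(1 + 5*(-1/11*(-32/3))) = -76403/(1 + 5*(32/33)) = -76403/(1 + 160/33) = -76403/193/33 = -76403*33/193 = -2521299/193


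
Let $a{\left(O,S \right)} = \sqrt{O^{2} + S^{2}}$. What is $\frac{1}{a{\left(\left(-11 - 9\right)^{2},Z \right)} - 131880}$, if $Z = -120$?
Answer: $- \frac{3297}{434804000} - \frac{\sqrt{109}}{434804000} \approx -7.6067 \cdot 10^{-6}$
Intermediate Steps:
$\frac{1}{a{\left(\left(-11 - 9\right)^{2},Z \right)} - 131880} = \frac{1}{\sqrt{\left(\left(-11 - 9\right)^{2}\right)^{2} + \left(-120\right)^{2}} - 131880} = \frac{1}{\sqrt{\left(\left(-20\right)^{2}\right)^{2} + 14400} - 131880} = \frac{1}{\sqrt{400^{2} + 14400} - 131880} = \frac{1}{\sqrt{160000 + 14400} - 131880} = \frac{1}{\sqrt{174400} - 131880} = \frac{1}{40 \sqrt{109} - 131880} = \frac{1}{-131880 + 40 \sqrt{109}}$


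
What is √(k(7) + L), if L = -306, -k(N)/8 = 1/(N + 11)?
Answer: I*√2758/3 ≈ 17.506*I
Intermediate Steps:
k(N) = -8/(11 + N) (k(N) = -8/(N + 11) = -8/(11 + N))
√(k(7) + L) = √(-8/(11 + 7) - 306) = √(-8/18 - 306) = √(-8*1/18 - 306) = √(-4/9 - 306) = √(-2758/9) = I*√2758/3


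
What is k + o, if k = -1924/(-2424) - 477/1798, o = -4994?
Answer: -1360206674/272397 ≈ -4993.5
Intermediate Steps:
k = 143944/272397 (k = -1924*(-1/2424) - 477*1/1798 = 481/606 - 477/1798 = 143944/272397 ≈ 0.52843)
k + o = 143944/272397 - 4994 = -1360206674/272397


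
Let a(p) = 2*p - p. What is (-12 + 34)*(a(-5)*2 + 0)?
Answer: -220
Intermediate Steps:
a(p) = p
(-12 + 34)*(a(-5)*2 + 0) = (-12 + 34)*(-5*2 + 0) = 22*(-10 + 0) = 22*(-10) = -220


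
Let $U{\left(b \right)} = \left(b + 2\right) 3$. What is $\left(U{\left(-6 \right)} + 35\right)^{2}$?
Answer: $529$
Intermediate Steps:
$U{\left(b \right)} = 6 + 3 b$ ($U{\left(b \right)} = \left(2 + b\right) 3 = 6 + 3 b$)
$\left(U{\left(-6 \right)} + 35\right)^{2} = \left(\left(6 + 3 \left(-6\right)\right) + 35\right)^{2} = \left(\left(6 - 18\right) + 35\right)^{2} = \left(-12 + 35\right)^{2} = 23^{2} = 529$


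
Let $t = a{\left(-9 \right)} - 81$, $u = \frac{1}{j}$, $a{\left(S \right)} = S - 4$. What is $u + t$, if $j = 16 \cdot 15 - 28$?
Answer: $- \frac{19927}{212} \approx -93.995$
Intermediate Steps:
$j = 212$ ($j = 240 - 28 = 212$)
$a{\left(S \right)} = -4 + S$
$u = \frac{1}{212} \approx 0.004717$
$t = -94$ ($t = \left(-4 - 9\right) - 81 = -13 - 81 = -94$)
$u + t = \frac{1}{212} - 94 = - \frac{19927}{212}$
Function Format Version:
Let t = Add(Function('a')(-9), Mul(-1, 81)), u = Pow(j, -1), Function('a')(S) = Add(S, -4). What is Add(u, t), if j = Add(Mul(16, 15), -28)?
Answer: Rational(-19927, 212) ≈ -93.995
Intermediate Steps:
j = 212 (j = Add(240, -28) = 212)
Function('a')(S) = Add(-4, S)
u = Rational(1, 212) (u = Pow(212, -1) = Rational(1, 212) ≈ 0.0047170)
t = -94 (t = Add(Add(-4, -9), Mul(-1, 81)) = Add(-13, -81) = -94)
Add(u, t) = Add(Rational(1, 212), -94) = Rational(-19927, 212)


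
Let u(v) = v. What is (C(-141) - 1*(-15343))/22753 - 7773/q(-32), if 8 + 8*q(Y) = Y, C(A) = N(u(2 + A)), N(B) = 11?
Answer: 176935839/113765 ≈ 1555.3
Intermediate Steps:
C(A) = 11
q(Y) = -1 + Y/8
(C(-141) - 1*(-15343))/22753 - 7773/q(-32) = (11 - 1*(-15343))/22753 - 7773/(-1 + (1/8)*(-32)) = (11 + 15343)*(1/22753) - 7773/(-1 - 4) = 15354*(1/22753) - 7773/(-5) = 15354/22753 - 7773*(-1/5) = 15354/22753 + 7773/5 = 176935839/113765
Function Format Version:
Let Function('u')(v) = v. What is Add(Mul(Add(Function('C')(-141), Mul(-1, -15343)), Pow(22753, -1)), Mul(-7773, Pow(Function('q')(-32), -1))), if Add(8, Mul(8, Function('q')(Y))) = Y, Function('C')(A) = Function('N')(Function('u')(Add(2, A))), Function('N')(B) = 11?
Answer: Rational(176935839, 113765) ≈ 1555.3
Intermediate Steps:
Function('C')(A) = 11
Function('q')(Y) = Add(-1, Mul(Rational(1, 8), Y))
Add(Mul(Add(Function('C')(-141), Mul(-1, -15343)), Pow(22753, -1)), Mul(-7773, Pow(Function('q')(-32), -1))) = Add(Mul(Add(11, Mul(-1, -15343)), Pow(22753, -1)), Mul(-7773, Pow(Add(-1, Mul(Rational(1, 8), -32)), -1))) = Add(Mul(Add(11, 15343), Rational(1, 22753)), Mul(-7773, Pow(Add(-1, -4), -1))) = Add(Mul(15354, Rational(1, 22753)), Mul(-7773, Pow(-5, -1))) = Add(Rational(15354, 22753), Mul(-7773, Rational(-1, 5))) = Add(Rational(15354, 22753), Rational(7773, 5)) = Rational(176935839, 113765)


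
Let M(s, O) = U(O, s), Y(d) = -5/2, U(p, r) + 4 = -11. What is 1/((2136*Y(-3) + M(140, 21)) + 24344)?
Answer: 1/18989 ≈ 5.2662e-5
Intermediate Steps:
U(p, r) = -15 (U(p, r) = -4 - 11 = -15)
Y(d) = -5/2 (Y(d) = -5*½ = -5/2)
M(s, O) = -15
1/((2136*Y(-3) + M(140, 21)) + 24344) = 1/((2136*(-5/2) - 15) + 24344) = 1/((-5340 - 15) + 24344) = 1/(-5355 + 24344) = 1/18989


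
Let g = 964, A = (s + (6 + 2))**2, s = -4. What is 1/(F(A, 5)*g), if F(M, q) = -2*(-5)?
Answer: 1/9640 ≈ 0.00010373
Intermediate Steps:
A = 16 (A = (-4 + (6 + 2))**2 = (-4 + 8)**2 = 4**2 = 16)
F(M, q) = 10
1/(F(A, 5)*g) = 1/(10*964) = 1/9640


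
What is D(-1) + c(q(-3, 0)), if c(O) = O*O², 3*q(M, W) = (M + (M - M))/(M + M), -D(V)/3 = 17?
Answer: -11015/216 ≈ -50.995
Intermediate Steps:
D(V) = -51 (D(V) = -3*17 = -51)
q(M, W) = ⅙ (q(M, W) = ((M + (M - M))/(M + M))/3 = ((M + 0)/((2*M)))/3 = (M*(1/(2*M)))/3 = (⅓)*(½) = ⅙)
c(O) = O³
D(-1) + c(q(-3, 0)) = -51 + (⅙)³ = -51 + 1/216 = -11015/216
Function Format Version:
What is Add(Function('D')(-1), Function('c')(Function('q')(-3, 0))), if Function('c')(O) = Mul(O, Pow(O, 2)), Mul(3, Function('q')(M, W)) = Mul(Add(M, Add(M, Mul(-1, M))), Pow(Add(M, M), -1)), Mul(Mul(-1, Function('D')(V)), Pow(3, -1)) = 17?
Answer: Rational(-11015, 216) ≈ -50.995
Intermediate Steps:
Function('D')(V) = -51 (Function('D')(V) = Mul(-3, 17) = -51)
Function('q')(M, W) = Rational(1, 6) (Function('q')(M, W) = Mul(Rational(1, 3), Mul(Add(M, Add(M, Mul(-1, M))), Pow(Add(M, M), -1))) = Mul(Rational(1, 3), Mul(Add(M, 0), Pow(Mul(2, M), -1))) = Mul(Rational(1, 3), Mul(M, Mul(Rational(1, 2), Pow(M, -1)))) = Mul(Rational(1, 3), Rational(1, 2)) = Rational(1, 6))
Function('c')(O) = Pow(O, 3)
Add(Function('D')(-1), Function('c')(Function('q')(-3, 0))) = Add(-51, Pow(Rational(1, 6), 3)) = Add(-51, Rational(1, 216)) = Rational(-11015, 216)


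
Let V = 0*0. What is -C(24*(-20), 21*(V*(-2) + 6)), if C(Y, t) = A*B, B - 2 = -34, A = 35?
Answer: 1120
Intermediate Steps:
B = -32 (B = 2 - 34 = -32)
V = 0
C(Y, t) = -1120 (C(Y, t) = 35*(-32) = -1120)
-C(24*(-20), 21*(V*(-2) + 6)) = -1*(-1120) = 1120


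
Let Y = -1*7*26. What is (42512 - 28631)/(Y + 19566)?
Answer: 13881/19384 ≈ 0.71611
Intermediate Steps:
Y = -182 (Y = -7*26 = -182)
(42512 - 28631)/(Y + 19566) = (42512 - 28631)/(-182 + 19566) = 13881/19384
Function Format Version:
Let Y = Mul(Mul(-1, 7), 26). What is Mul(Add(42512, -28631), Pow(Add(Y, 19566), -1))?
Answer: Rational(13881, 19384) ≈ 0.71611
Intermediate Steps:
Y = -182 (Y = Mul(-7, 26) = -182)
Mul(Add(42512, -28631), Pow(Add(Y, 19566), -1)) = Mul(Add(42512, -28631), Pow(Add(-182, 19566), -1)) = Mul(13881, Pow(19384, -1)) = Mul(13881, Rational(1, 19384)) = Rational(13881, 19384)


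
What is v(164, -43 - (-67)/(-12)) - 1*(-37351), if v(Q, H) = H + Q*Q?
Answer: 770381/12 ≈ 64198.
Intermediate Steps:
v(Q, H) = H + Q²
v(164, -43 - (-67)/(-12)) - 1*(-37351) = ((-43 - (-67)/(-12)) + 164²) - 1*(-37351) = ((-43 - (-67)*(-1)/12) + 26896) + 37351 = ((-43 - 1*67/12) + 26896) + 37351 = ((-43 - 67/12) + 26896) + 37351 = (-583/12 + 26896) + 37351 = 322169/12 + 37351 = 770381/12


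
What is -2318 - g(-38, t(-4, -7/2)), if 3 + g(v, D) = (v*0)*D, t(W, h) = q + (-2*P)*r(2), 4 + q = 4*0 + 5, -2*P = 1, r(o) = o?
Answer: -2315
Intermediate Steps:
P = -1/2 (P = -1/2*1 = -1/2 ≈ -0.50000)
q = 1 (q = -4 + (4*0 + 5) = -4 + (0 + 5) = -4 + 5 = 1)
t(W, h) = 3 (t(W, h) = 1 - 2*(-1/2)*2 = 1 + 1*2 = 1 + 2 = 3)
g(v, D) = -3 (g(v, D) = -3 + (v*0)*D = -3 + 0*D = -3 + 0 = -3)
-2318 - g(-38, t(-4, -7/2)) = -2318 - 1*(-3) = -2318 + 3 = -2315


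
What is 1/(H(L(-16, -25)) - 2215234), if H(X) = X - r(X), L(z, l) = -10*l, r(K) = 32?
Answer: -1/2215016 ≈ -4.5146e-7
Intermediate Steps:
H(X) = -32 + X (H(X) = X - 1*32 = X - 32 = -32 + X)
1/(H(L(-16, -25)) - 2215234) = 1/((-32 - 10*(-25)) - 2215234) = 1/((-32 + 250) - 2215234) = 1/(218 - 2215234) = 1/(-2215016) = -1/2215016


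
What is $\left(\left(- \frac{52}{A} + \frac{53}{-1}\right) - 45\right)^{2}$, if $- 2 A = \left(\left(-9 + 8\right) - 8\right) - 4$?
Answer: $11236$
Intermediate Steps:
$A = \frac{13}{2}$ ($A = - \frac{\left(\left(-9 + 8\right) - 8\right) - 4}{2} = - \frac{\left(-1 - 8\right) - 4}{2} = - \frac{-9 - 4}{2} = \left(- \frac{1}{2}\right) \left(-13\right) = \frac{13}{2} \approx 6.5$)
$\left(\left(- \frac{52}{A} + \frac{53}{-1}\right) - 45\right)^{2} = \left(\left(- \frac{52}{\frac{13}{2}} + \frac{53}{-1}\right) - 45\right)^{2} = \left(\left(\left(-52\right) \frac{2}{13} + 53 \left(-1\right)\right) - 45\right)^{2} = \left(\left(-8 - 53\right) - 45\right)^{2} = \left(-61 - 45\right)^{2} = \left(-106\right)^{2} = 11236$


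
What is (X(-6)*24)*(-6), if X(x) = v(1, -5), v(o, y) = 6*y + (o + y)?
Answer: 4896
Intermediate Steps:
v(o, y) = o + 7*y
X(x) = -34 (X(x) = 1 + 7*(-5) = 1 - 35 = -34)
(X(-6)*24)*(-6) = -34*24*(-6) = -816*(-6) = 4896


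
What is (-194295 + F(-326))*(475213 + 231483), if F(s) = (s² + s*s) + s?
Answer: 12671765976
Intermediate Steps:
F(s) = s + 2*s² (F(s) = (s² + s²) + s = 2*s² + s = s + 2*s²)
(-194295 + F(-326))*(475213 + 231483) = (-194295 - 326*(1 + 2*(-326)))*(475213 + 231483) = (-194295 - 326*(1 - 652))*706696 = (-194295 - 326*(-651))*706696 = (-194295 + 212226)*706696 = 17931*706696 = 12671765976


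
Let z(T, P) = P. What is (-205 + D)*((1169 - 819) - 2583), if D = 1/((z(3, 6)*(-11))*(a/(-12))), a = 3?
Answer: 1372889/3 ≈ 4.5763e+5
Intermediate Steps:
D = 2/33 (D = 1/((6*(-11))*(3/(-12))) = 1/(-198*(-1)/12) = 1/(-66*(-1/4)) = 1/(33/2) = 2/33 ≈ 0.060606)
(-205 + D)*((1169 - 819) - 2583) = (-205 + 2/33)*((1169 - 819) - 2583) = -6763*(350 - 2583)/33 = -6763/33*(-2233) = 1372889/3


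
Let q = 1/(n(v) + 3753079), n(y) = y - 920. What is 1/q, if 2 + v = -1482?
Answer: 3750675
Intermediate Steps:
v = -1484 (v = -2 - 1482 = -1484)
n(y) = -920 + y
q = 1/3750675 (q = 1/((-920 - 1484) + 3753079) = 1/(-2404 + 3753079) = 1/3750675 ≈ 2.6662e-7)
1/q = 1/(1/3750675) = 3750675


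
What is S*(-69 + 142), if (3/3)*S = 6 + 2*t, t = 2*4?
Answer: 1606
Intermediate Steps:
t = 8
S = 22 (S = 6 + 2*8 = 6 + 16 = 22)
S*(-69 + 142) = 22*(-69 + 142) = 22*73 = 1606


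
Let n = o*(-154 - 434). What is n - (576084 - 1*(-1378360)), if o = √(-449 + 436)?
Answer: -1954444 - 588*I*√13 ≈ -1.9544e+6 - 2120.1*I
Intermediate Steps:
o = I*√13 (o = √(-13) = I*√13 ≈ 3.6056*I)
n = -588*I*√13 (n = (I*√13)*(-154 - 434) = (I*√13)*(-588) = -588*I*√13 ≈ -2120.1*I)
n - (576084 - 1*(-1378360)) = -588*I*√13 - (576084 - 1*(-1378360)) = -588*I*√13 - (576084 + 1378360) = -588*I*√13 - 1*1954444 = -588*I*√13 - 1954444 = -1954444 - 588*I*√13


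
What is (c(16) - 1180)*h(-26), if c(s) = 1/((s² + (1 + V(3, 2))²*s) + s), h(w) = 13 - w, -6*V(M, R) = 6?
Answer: -12517401/272 ≈ -46020.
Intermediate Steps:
V(M, R) = -1 (V(M, R) = -⅙*6 = -1)
c(s) = 1/(s + s²) (c(s) = 1/((s² + (1 - 1)²*s) + s) = 1/((s² + 0²*s) + s) = 1/((s² + 0*s) + s) = 1/((s² + 0) + s) = 1/(s² + s) = 1/(s + s²))
(c(16) - 1180)*h(-26) = (1/(16*(1 + 16)) - 1180)*(13 - 1*(-26)) = ((1/16)/17 - 1180)*(13 + 26) = ((1/16)*(1/17) - 1180)*39 = (1/272 - 1180)*39 = -320959/272*39 = -12517401/272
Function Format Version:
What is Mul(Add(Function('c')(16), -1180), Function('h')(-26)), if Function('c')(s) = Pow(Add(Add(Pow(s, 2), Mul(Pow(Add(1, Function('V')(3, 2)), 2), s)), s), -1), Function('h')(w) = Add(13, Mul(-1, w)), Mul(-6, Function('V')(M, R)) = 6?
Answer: Rational(-12517401, 272) ≈ -46020.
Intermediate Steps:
Function('V')(M, R) = -1 (Function('V')(M, R) = Mul(Rational(-1, 6), 6) = -1)
Function('c')(s) = Pow(Add(s, Pow(s, 2)), -1) (Function('c')(s) = Pow(Add(Add(Pow(s, 2), Mul(Pow(Add(1, -1), 2), s)), s), -1) = Pow(Add(Add(Pow(s, 2), Mul(Pow(0, 2), s)), s), -1) = Pow(Add(Add(Pow(s, 2), Mul(0, s)), s), -1) = Pow(Add(Add(Pow(s, 2), 0), s), -1) = Pow(Add(Pow(s, 2), s), -1) = Pow(Add(s, Pow(s, 2)), -1))
Mul(Add(Function('c')(16), -1180), Function('h')(-26)) = Mul(Add(Mul(Pow(16, -1), Pow(Add(1, 16), -1)), -1180), Add(13, Mul(-1, -26))) = Mul(Add(Mul(Rational(1, 16), Pow(17, -1)), -1180), Add(13, 26)) = Mul(Add(Mul(Rational(1, 16), Rational(1, 17)), -1180), 39) = Mul(Add(Rational(1, 272), -1180), 39) = Mul(Rational(-320959, 272), 39) = Rational(-12517401, 272)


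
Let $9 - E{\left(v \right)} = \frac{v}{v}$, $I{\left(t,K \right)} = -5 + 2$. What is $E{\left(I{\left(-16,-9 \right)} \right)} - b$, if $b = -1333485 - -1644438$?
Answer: $-310945$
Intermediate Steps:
$I{\left(t,K \right)} = -3$
$E{\left(v \right)} = 8$ ($E{\left(v \right)} = 9 - \frac{v}{v} = 9 - 1 = 8$)
$b = 310953$ ($b = -1333485 + 1644438 = 310953$)
$E{\left(I{\left(-16,-9 \right)} \right)} - b = 8 - 310953 = -310945$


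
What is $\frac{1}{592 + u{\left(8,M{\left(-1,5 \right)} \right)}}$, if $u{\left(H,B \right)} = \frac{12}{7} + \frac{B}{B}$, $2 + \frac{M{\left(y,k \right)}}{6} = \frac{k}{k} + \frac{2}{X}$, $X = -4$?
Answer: $\frac{7}{4163} \approx 0.0016815$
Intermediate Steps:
$M{\left(y,k \right)} = -9$ ($M{\left(y,k \right)} = -12 + 6 \left(\frac{k}{k} + \frac{2}{-4}\right) = -12 + 6 \left(1 + 2 \left(- \frac{1}{4}\right)\right) = -12 + 6 \left(1 - \frac{1}{2}\right) = -12 + 6 \cdot \frac{1}{2} = -12 + 3 = -9$)
$u{\left(H,B \right)} = \frac{19}{7}$ ($u{\left(H,B \right)} = 12 \cdot \frac{1}{7} + 1 = \frac{12}{7} + 1 = \frac{19}{7}$)
$\frac{1}{592 + u{\left(8,M{\left(-1,5 \right)} \right)}} = \frac{1}{592 + \frac{19}{7}} = \frac{1}{\frac{4163}{7}} = \frac{7}{4163}$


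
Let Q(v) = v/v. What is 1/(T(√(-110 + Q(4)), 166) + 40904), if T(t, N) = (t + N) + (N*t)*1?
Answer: 41070/1689784801 - 167*I*√109/1689784801 ≈ 2.4305e-5 - 1.0318e-6*I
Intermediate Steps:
Q(v) = 1
T(t, N) = N + t + N*t (T(t, N) = (N + t) + N*t = N + t + N*t)
1/(T(√(-110 + Q(4)), 166) + 40904) = 1/((166 + √(-110 + 1) + 166*√(-110 + 1)) + 40904) = 1/((166 + √(-109) + 166*√(-109)) + 40904) = 1/((166 + I*√109 + 166*(I*√109)) + 40904) = 1/((166 + I*√109 + 166*I*√109) + 40904) = 1/((166 + 167*I*√109) + 40904) = 1/(41070 + 167*I*√109)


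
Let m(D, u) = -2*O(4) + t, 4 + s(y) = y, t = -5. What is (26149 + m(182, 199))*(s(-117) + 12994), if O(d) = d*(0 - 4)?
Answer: 336963648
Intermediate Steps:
s(y) = -4 + y
O(d) = -4*d (O(d) = d*(-4) = -4*d)
m(D, u) = 27 (m(D, u) = -(-8)*4 - 5 = -2*(-16) - 5 = 32 - 5 = 27)
(26149 + m(182, 199))*(s(-117) + 12994) = (26149 + 27)*((-4 - 117) + 12994) = 26176*(-121 + 12994) = 26176*12873 = 336963648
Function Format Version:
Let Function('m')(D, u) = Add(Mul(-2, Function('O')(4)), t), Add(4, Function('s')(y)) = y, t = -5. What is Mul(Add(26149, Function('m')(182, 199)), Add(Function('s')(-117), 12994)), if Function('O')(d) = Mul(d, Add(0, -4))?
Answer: 336963648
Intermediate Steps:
Function('s')(y) = Add(-4, y)
Function('O')(d) = Mul(-4, d) (Function('O')(d) = Mul(d, -4) = Mul(-4, d))
Function('m')(D, u) = 27 (Function('m')(D, u) = Add(Mul(-2, Mul(-4, 4)), -5) = Add(Mul(-2, -16), -5) = Add(32, -5) = 27)
Mul(Add(26149, Function('m')(182, 199)), Add(Function('s')(-117), 12994)) = Mul(Add(26149, 27), Add(Add(-4, -117), 12994)) = Mul(26176, Add(-121, 12994)) = Mul(26176, 12873) = 336963648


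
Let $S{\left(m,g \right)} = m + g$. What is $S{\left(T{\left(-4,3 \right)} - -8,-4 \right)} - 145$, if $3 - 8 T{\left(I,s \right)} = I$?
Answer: $- \frac{1121}{8} \approx -140.13$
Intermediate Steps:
$T{\left(I,s \right)} = \frac{3}{8} - \frac{I}{8}$
$S{\left(m,g \right)} = g + m$
$S{\left(T{\left(-4,3 \right)} - -8,-4 \right)} - 145 = \left(-4 + \left(\left(\frac{3}{8} - - \frac{1}{2}\right) - -8\right)\right) - 145 = \left(-4 + \left(\left(\frac{3}{8} + \frac{1}{2}\right) + 8\right)\right) - 145 = \left(-4 + \left(\frac{7}{8} + 8\right)\right) - 145 = \left(-4 + \frac{71}{8}\right) - 145 = \frac{39}{8} - 145 = - \frac{1121}{8}$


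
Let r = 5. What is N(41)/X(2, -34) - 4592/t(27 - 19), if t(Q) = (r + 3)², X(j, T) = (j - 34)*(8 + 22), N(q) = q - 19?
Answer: -34451/480 ≈ -71.773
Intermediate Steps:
N(q) = -19 + q
X(j, T) = -1020 + 30*j (X(j, T) = (-34 + j)*30 = -1020 + 30*j)
t(Q) = 64 (t(Q) = (5 + 3)² = 8² = 64)
N(41)/X(2, -34) - 4592/t(27 - 19) = (-19 + 41)/(-1020 + 30*2) - 4592/64 = 22/(-1020 + 60) - 4592*1/64 = 22/(-960) - 287/4 = 22*(-1/960) - 287/4 = -11/480 - 287/4 = -34451/480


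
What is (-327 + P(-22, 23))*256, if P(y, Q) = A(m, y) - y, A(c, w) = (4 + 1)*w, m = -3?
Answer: -106240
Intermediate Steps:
A(c, w) = 5*w
P(y, Q) = 4*y (P(y, Q) = 5*y - y = 4*y)
(-327 + P(-22, 23))*256 = (-327 + 4*(-22))*256 = (-327 - 88)*256 = -415*256 = -106240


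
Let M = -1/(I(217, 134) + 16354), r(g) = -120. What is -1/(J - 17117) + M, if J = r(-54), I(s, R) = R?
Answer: -749/284203656 ≈ -2.6354e-6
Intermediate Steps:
J = -120
M = -1/16488 (M = -1/(134 + 16354) = -1/16488 ≈ -6.0650e-5)
-1/(J - 17117) + M = -1/(-120 - 17117) - 1/16488 = -1/(-17237) - 1/16488 = -1*(-1/17237) - 1/16488 = 1/17237 - 1/16488 = -749/284203656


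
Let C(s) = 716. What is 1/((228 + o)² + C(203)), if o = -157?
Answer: 1/5757 ≈ 0.00017370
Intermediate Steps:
1/((228 + o)² + C(203)) = 1/((228 - 157)² + 716) = 1/(71² + 716) = 1/(5041 + 716) = 1/5757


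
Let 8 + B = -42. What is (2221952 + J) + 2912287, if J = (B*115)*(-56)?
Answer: 5456239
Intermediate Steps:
B = -50 (B = -8 - 42 = -50)
J = 322000 (J = -50*115*(-56) = -5750*(-56) = 322000)
(2221952 + J) + 2912287 = (2221952 + 322000) + 2912287 = 2543952 + 2912287 = 5456239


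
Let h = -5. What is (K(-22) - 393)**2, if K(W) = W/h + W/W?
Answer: 3755844/25 ≈ 1.5023e+5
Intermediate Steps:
K(W) = 1 - W/5 (K(W) = W/(-5) + W/W = W*(-1/5) + 1 = -W/5 + 1 = 1 - W/5)
(K(-22) - 393)**2 = ((1 - 1/5*(-22)) - 393)**2 = ((1 + 22/5) - 393)**2 = (27/5 - 393)**2 = (-1938/5)**2 = 3755844/25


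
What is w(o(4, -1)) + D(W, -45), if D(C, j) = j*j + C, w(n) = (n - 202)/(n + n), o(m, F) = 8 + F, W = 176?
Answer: 30619/14 ≈ 2187.1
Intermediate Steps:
w(n) = (-202 + n)/(2*n) (w(n) = (-202 + n)/((2*n)) = (-202 + n)*(1/(2*n)) = (-202 + n)/(2*n))
D(C, j) = C + j² (D(C, j) = j² + C = C + j²)
w(o(4, -1)) + D(W, -45) = (-202 + (8 - 1))/(2*(8 - 1)) + (176 + (-45)²) = (½)*(-202 + 7)/7 + (176 + 2025) = (½)*(⅐)*(-195) + 2201 = -195/14 + 2201 = 30619/14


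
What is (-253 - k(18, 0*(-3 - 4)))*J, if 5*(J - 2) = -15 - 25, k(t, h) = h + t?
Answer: 1626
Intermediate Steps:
J = -6 (J = 2 + (-15 - 25)/5 = 2 + (⅕)*(-40) = 2 - 8 = -6)
(-253 - k(18, 0*(-3 - 4)))*J = (-253 - (0*(-3 - 4) + 18))*(-6) = (-253 - (0*(-7) + 18))*(-6) = (-253 - (0 + 18))*(-6) = (-253 - 1*18)*(-6) = (-253 - 18)*(-6) = -271*(-6) = 1626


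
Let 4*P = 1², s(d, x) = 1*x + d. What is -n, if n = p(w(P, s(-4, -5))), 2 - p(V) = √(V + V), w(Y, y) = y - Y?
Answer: -2 + I*√74/2 ≈ -2.0 + 4.3012*I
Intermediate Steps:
s(d, x) = d + x (s(d, x) = x + d = d + x)
P = ¼ (P = (¼)*1² = (¼)*1 = ¼ ≈ 0.25000)
p(V) = 2 - √2*√V (p(V) = 2 - √(V + V) = 2 - √(2*V) = 2 - √2*√V)
n = 2 - I*√74/2 (n = 2 - √2*√((-4 - 5) - 1*¼) = 2 - √2*√(-9 - ¼) = 2 - √2*√(-37/4) = 2 - √2*I*√37/2 = 2 - I*√74/2 ≈ 2.0 - 4.3012*I)
-n = -(2 - I*√74/2) = -2 + I*√74/2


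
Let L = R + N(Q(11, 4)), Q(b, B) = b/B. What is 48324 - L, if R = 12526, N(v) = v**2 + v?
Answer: 572603/16 ≈ 35788.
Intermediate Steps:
N(v) = v + v**2
L = 200581/16 (L = 12526 + (11/4)*(1 + 11/4) = 12526 + (11*(1/4))*(1 + 11*(1/4)) = 12526 + 11*(1 + 11/4)/4 = 12526 + (11/4)*(15/4) = 12526 + 165/16 = 200581/16 ≈ 12536.)
48324 - L = 48324 - 1*200581/16 = 48324 - 200581/16 = 572603/16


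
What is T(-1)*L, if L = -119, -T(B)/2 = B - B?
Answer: 0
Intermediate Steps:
T(B) = 0 (T(B) = -2*(B - B) = -2*0 = 0)
T(-1)*L = 0*(-119) = 0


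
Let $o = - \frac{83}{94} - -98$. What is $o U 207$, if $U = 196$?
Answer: $\frac{185190894}{47} \approx 3.9402 \cdot 10^{6}$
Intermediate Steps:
$o = \frac{9129}{94}$ ($o = \left(-83\right) \frac{1}{94} + 98 = - \frac{83}{94} + 98 = \frac{9129}{94} \approx 97.117$)
$o U 207 = \frac{9129}{94} \cdot 196 \cdot 207 = \frac{894642}{47} \cdot 207 = \frac{185190894}{47}$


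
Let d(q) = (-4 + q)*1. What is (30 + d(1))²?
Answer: 729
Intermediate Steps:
d(q) = -4 + q
(30 + d(1))² = (30 + (-4 + 1))² = (30 - 3)² = 27² = 729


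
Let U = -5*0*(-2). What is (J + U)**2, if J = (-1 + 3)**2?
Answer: 16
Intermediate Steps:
J = 4 (J = 2**2 = 4)
U = 0 (U = 0*(-2) = 0)
(J + U)**2 = (4 + 0)**2 = 4**2 = 16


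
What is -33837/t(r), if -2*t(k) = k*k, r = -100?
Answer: 33837/5000 ≈ 6.7674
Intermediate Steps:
t(k) = -k**2/2 (t(k) = -k*k/2 = -k**2/2)
-33837/t(r) = -33837/((-1/2*(-100)**2)) = -33837/((-1/2*10000)) = -33837/(-5000) = -33837*(-1/5000) = 33837/5000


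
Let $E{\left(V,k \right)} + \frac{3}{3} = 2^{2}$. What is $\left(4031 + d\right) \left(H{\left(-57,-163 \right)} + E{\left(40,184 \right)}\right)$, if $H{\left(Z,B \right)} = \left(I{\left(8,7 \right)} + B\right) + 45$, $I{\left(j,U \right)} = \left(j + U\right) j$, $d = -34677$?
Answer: $-153230$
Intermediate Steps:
$I{\left(j,U \right)} = j \left(U + j\right)$ ($I{\left(j,U \right)} = \left(U + j\right) j = j \left(U + j\right)$)
$E{\left(V,k \right)} = 3$ ($E{\left(V,k \right)} = -1 + 2^{2} = -1 + 4 = 3$)
$H{\left(Z,B \right)} = 165 + B$ ($H{\left(Z,B \right)} = \left(8 \left(7 + 8\right) + B\right) + 45 = \left(8 \cdot 15 + B\right) + 45 = \left(120 + B\right) + 45 = 165 + B$)
$\left(4031 + d\right) \left(H{\left(-57,-163 \right)} + E{\left(40,184 \right)}\right) = \left(4031 - 34677\right) \left(\left(165 - 163\right) + 3\right) = - 30646 \left(2 + 3\right) = \left(-30646\right) 5 = -153230$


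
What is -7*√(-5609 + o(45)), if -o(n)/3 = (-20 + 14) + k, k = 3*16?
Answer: -7*I*√5735 ≈ -530.11*I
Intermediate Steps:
k = 48
o(n) = -126 (o(n) = -3*((-20 + 14) + 48) = -3*(-6 + 48) = -3*42 = -126)
-7*√(-5609 + o(45)) = -7*√(-5609 - 126) = -7*I*√5735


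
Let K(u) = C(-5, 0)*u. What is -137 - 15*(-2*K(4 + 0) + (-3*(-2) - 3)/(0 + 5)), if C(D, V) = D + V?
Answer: -746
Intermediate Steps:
K(u) = -5*u (K(u) = (-5 + 0)*u = -5*u)
-137 - 15*(-2*K(4 + 0) + (-3*(-2) - 3)/(0 + 5)) = -137 - 15*(-(-10)*(4 + 0) + (-3*(-2) - 3)/(0 + 5)) = -137 - 15*(-(-10)*4 + (6 - 3)/5) = -137 - 15*(-2*(-20) + 3*(⅕)) = -137 - 15*(40 + ⅗) = -137 - 15*203/5 = -137 - 609 = -746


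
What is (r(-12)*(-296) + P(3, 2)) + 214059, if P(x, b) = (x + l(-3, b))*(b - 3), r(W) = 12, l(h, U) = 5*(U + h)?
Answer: 210509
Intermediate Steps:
l(h, U) = 5*U + 5*h
P(x, b) = (-3 + b)*(-15 + x + 5*b) (P(x, b) = (x + (5*b + 5*(-3)))*(b - 3) = (x + (5*b - 15))*(-3 + b) = (x + (-15 + 5*b))*(-3 + b) = (-15 + x + 5*b)*(-3 + b) = (-3 + b)*(-15 + x + 5*b))
(r(-12)*(-296) + P(3, 2)) + 214059 = (12*(-296) + (45 - 30*2 - 3*3 + 5*2² + 2*3)) + 214059 = (-3552 + (45 - 60 - 9 + 5*4 + 6)) + 214059 = (-3552 + (45 - 60 - 9 + 20 + 6)) + 214059 = (-3552 + 2) + 214059 = -3550 + 214059 = 210509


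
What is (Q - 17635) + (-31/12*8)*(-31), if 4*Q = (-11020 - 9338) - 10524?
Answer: -148289/6 ≈ -24715.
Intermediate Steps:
Q = -15441/2 (Q = ((-11020 - 9338) - 10524)/4 = (-20358 - 10524)/4 = (¼)*(-30882) = -15441/2 ≈ -7720.5)
(Q - 17635) + (-31/12*8)*(-31) = (-15441/2 - 17635) + (-31/12*8)*(-31) = -50711/2 + (-31*1/12*8)*(-31) = -50711/2 - 31/12*8*(-31) = -50711/2 - 62/3*(-31) = -50711/2 + 1922/3 = -148289/6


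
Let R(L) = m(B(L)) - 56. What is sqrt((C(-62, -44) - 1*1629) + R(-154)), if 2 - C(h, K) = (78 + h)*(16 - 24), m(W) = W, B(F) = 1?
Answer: I*sqrt(1554) ≈ 39.421*I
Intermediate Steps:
C(h, K) = 626 + 8*h (C(h, K) = 2 - (78 + h)*(16 - 24) = 2 - (78 + h)*(-8) = 2 - (-624 - 8*h) = 2 + (624 + 8*h) = 626 + 8*h)
R(L) = -55 (R(L) = 1 - 56 = -55)
sqrt((C(-62, -44) - 1*1629) + R(-154)) = sqrt(((626 + 8*(-62)) - 1*1629) - 55) = sqrt(((626 - 496) - 1629) - 55) = sqrt((130 - 1629) - 55) = sqrt(-1499 - 55) = sqrt(-1554) = I*sqrt(1554)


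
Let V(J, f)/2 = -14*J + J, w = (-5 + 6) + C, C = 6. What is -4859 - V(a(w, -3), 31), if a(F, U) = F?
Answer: -4677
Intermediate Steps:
w = 7 (w = (-5 + 6) + 6 = 1 + 6 = 7)
V(J, f) = -26*J (V(J, f) = 2*(-14*J + J) = 2*(-13*J) = -26*J)
-4859 - V(a(w, -3), 31) = -4859 - (-26)*7 = -4859 - 1*(-182) = -4859 + 182 = -4677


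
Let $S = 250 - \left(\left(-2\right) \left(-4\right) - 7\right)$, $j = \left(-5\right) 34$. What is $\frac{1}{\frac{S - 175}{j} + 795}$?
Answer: $\frac{85}{67538} \approx 0.0012586$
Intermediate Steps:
$j = -170$
$S = 249$ ($S = 250 - \left(8 - 7\right) = 250 - 1 = 249$)
$\frac{1}{\frac{S - 175}{j} + 795} = \frac{1}{\frac{249 - 175}{-170} + 795} = \frac{1}{\left(249 - 175\right) \left(- \frac{1}{170}\right) + 795} = \frac{1}{74 \left(- \frac{1}{170}\right) + 795} = \frac{1}{- \frac{37}{85} + 795} = \frac{1}{\frac{67538}{85}} = \frac{85}{67538}$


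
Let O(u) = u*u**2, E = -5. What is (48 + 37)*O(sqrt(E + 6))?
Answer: 85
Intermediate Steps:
O(u) = u**3
(48 + 37)*O(sqrt(E + 6)) = (48 + 37)*(sqrt(-5 + 6))**3 = 85*(sqrt(1))**3 = 85*1**3 = 85*1 = 85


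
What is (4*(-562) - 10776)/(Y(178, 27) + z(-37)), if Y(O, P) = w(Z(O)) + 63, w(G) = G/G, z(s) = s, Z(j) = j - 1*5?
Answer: -13024/27 ≈ -482.37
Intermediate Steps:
Z(j) = -5 + j (Z(j) = j - 5 = -5 + j)
w(G) = 1
Y(O, P) = 64 (Y(O, P) = 1 + 63 = 64)
(4*(-562) - 10776)/(Y(178, 27) + z(-37)) = (4*(-562) - 10776)/(64 - 37) = (-2248 - 10776)/27 = -13024*1/27 = -13024/27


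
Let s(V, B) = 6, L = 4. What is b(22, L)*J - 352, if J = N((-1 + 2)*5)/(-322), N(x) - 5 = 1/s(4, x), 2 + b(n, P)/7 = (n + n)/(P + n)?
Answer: -315713/897 ≈ -351.97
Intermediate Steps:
b(n, P) = -14 + 14*n/(P + n) (b(n, P) = -14 + 7*((n + n)/(P + n)) = -14 + 7*((2*n)/(P + n)) = -14 + 7*(2*n/(P + n)) = -14 + 14*n/(P + n))
N(x) = 31/6 (N(x) = 5 + 1/6 = 31/6)
J = -31/1932 (J = (31/6)/(-322) = (31/6)*(-1/322) = -31/1932 ≈ -0.016046)
b(22, L)*J - 352 = -14*4/(4 + 22)*(-31/1932) - 352 = -14*4/26*(-31/1932) - 352 = -14*4*1/26*(-31/1932) - 352 = -28/13*(-31/1932) - 352 = 31/897 - 352 = -315713/897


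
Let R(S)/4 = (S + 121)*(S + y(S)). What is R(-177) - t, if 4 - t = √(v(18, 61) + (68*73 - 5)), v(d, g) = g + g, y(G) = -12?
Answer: 42332 + √5081 ≈ 42403.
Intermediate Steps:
v(d, g) = 2*g
R(S) = 4*(-12 + S)*(121 + S) (R(S) = 4*((S + 121)*(S - 12)) = 4*((121 + S)*(-12 + S)) = 4*((-12 + S)*(121 + S)) = 4*(-12 + S)*(121 + S))
t = 4 - √5081 (t = 4 - √(2*61 + (68*73 - 5)) = 4 - √(122 + (4964 - 5)) = 4 - √(122 + 4959) = 4 - √5081 ≈ -67.281)
R(-177) - t = (-5808 + 4*(-177)² + 436*(-177)) - (4 - √5081) = (-5808 + 4*31329 - 77172) + (-4 + √5081) = (-5808 + 125316 - 77172) + (-4 + √5081) = 42336 + (-4 + √5081) = 42332 + √5081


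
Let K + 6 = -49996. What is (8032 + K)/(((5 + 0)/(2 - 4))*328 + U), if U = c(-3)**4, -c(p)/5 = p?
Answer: -8394/9961 ≈ -0.84269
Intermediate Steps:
K = -50002 (K = -6 - 49996 = -50002)
c(p) = -5*p
U = 50625 (U = (-5*(-3))**4 = 15**4 = 50625)
(8032 + K)/(((5 + 0)/(2 - 4))*328 + U) = (8032 - 50002)/(((5 + 0)/(2 - 4))*328 + 50625) = -41970/((5/(-2))*328 + 50625) = -41970/((5*(-1/2))*328 + 50625) = -41970/(-5/2*328 + 50625) = -41970/(-820 + 50625) = -41970/49805 = -41970*1/49805 = -8394/9961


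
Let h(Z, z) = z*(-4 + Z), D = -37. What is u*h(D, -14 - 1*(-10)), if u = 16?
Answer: 2624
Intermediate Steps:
u*h(D, -14 - 1*(-10)) = 16*((-14 - 1*(-10))*(-4 - 37)) = 16*((-14 + 10)*(-41)) = 16*(-4*(-41)) = 16*164 = 2624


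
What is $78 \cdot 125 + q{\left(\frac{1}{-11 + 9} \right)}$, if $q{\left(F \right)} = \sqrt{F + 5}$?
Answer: $9750 + \frac{3 \sqrt{2}}{2} \approx 9752.1$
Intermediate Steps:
$q{\left(F \right)} = \sqrt{5 + F}$
$78 \cdot 125 + q{\left(\frac{1}{-11 + 9} \right)} = 78 \cdot 125 + \sqrt{5 + \frac{1}{-11 + 9}} = 9750 + \sqrt{5 + \frac{1}{-2}} = 9750 + \sqrt{5 - \frac{1}{2}} = 9750 + \sqrt{\frac{9}{2}} = 9750 + \frac{3 \sqrt{2}}{2}$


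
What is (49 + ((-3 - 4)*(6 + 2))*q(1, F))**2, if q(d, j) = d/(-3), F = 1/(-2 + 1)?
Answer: 41209/9 ≈ 4578.8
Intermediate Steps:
F = -1 (F = 1/(-1) = -1)
q(d, j) = -d/3
(49 + ((-3 - 4)*(6 + 2))*q(1, F))**2 = (49 + ((-3 - 4)*(6 + 2))*(-1/3*1))**2 = (49 - 7*8*(-1/3))**2 = (49 - 56*(-1/3))**2 = (49 + 56/3)**2 = (203/3)**2 = 41209/9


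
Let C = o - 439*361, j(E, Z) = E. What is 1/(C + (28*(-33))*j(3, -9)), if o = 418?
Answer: -1/160833 ≈ -6.2176e-6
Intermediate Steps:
C = -158061 (C = 418 - 439*361 = 418 - 158479 = -158061)
1/(C + (28*(-33))*j(3, -9)) = 1/(-158061 + (28*(-33))*3) = 1/(-158061 - 924*3) = 1/(-158061 - 2772) = 1/(-160833) = -1/160833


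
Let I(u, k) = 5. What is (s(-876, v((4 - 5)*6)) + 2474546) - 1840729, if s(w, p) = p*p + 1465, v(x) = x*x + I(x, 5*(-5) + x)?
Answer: 636963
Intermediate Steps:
v(x) = 5 + x² (v(x) = x*x + 5 = x² + 5 = 5 + x²)
s(w, p) = 1465 + p² (s(w, p) = p² + 1465 = 1465 + p²)
(s(-876, v((4 - 5)*6)) + 2474546) - 1840729 = ((1465 + (5 + ((4 - 5)*6)²)²) + 2474546) - 1840729 = ((1465 + (5 + (-1*6)²)²) + 2474546) - 1840729 = ((1465 + (5 + (-6)²)²) + 2474546) - 1840729 = ((1465 + (5 + 36)²) + 2474546) - 1840729 = ((1465 + 41²) + 2474546) - 1840729 = ((1465 + 1681) + 2474546) - 1840729 = (3146 + 2474546) - 1840729 = 2477692 - 1840729 = 636963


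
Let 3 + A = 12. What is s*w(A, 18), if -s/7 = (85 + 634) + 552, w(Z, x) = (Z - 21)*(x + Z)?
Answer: 2882628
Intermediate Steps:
A = 9 (A = -3 + 12 = 9)
w(Z, x) = (-21 + Z)*(Z + x)
s = -8897 (s = -7*((85 + 634) + 552) = -7*(719 + 552) = -7*1271 = -8897)
s*w(A, 18) = -8897*(9² - 21*9 - 21*18 + 9*18) = -8897*(81 - 189 - 378 + 162) = -8897*(-324) = 2882628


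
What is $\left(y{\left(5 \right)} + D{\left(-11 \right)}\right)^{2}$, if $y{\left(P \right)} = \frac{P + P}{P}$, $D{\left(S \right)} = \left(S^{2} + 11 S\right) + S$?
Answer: $81$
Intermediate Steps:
$D{\left(S \right)} = S^{2} + 12 S$
$y{\left(P \right)} = 2$ ($y{\left(P \right)} = \frac{2 P}{P} = 2$)
$\left(y{\left(5 \right)} + D{\left(-11 \right)}\right)^{2} = \left(2 - 11 \left(12 - 11\right)\right)^{2} = \left(2 - 11\right)^{2} = \left(-9\right)^{2} = 81$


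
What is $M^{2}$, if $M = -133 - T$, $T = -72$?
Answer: $3721$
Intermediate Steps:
$M = -61$ ($M = -133 - -72 = -133 + 72 = -61$)
$M^{2} = \left(-61\right)^{2} = 3721$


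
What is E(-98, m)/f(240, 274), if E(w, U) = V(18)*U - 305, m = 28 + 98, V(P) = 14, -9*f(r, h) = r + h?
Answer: -13131/514 ≈ -25.547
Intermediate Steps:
f(r, h) = -h/9 - r/9 (f(r, h) = -(r + h)/9 = -(h + r)/9 = -h/9 - r/9)
m = 126
E(w, U) = -305 + 14*U (E(w, U) = 14*U - 305 = -305 + 14*U)
E(-98, m)/f(240, 274) = (-305 + 14*126)/(-1/9*274 - 1/9*240) = (-305 + 1764)/(-274/9 - 80/3) = 1459/(-514/9) = 1459*(-9/514) = -13131/514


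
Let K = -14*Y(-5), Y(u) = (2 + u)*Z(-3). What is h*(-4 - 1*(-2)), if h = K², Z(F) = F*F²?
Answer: -2571912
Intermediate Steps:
Z(F) = F³
Y(u) = -54 - 27*u (Y(u) = (2 + u)*(-3)³ = (2 + u)*(-27) = -54 - 27*u)
K = -1134 (K = -14*(-54 - 27*(-5)) = -14*(-54 + 135) = -14*81 = -1134)
h = 1285956 (h = (-1134)² = 1285956)
h*(-4 - 1*(-2)) = 1285956*(-4 - 1*(-2)) = 1285956*(-4 + 2) = 1285956*(-2) = -2571912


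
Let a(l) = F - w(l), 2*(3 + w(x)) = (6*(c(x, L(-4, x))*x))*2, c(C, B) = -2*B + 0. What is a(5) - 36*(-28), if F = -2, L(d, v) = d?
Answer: 769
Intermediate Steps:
c(C, B) = -2*B
w(x) = -3 + 48*x (w(x) = -3 + ((6*((-2*(-4))*x))*2)/2 = -3 + ((6*(8*x))*2)/2 = -3 + ((48*x)*2)/2 = -3 + (96*x)/2 = -3 + 48*x)
a(l) = 1 - 48*l (a(l) = -2 - (-3 + 48*l) = -2 + (3 - 48*l) = 1 - 48*l)
a(5) - 36*(-28) = (1 - 48*5) - 36*(-28) = (1 - 240) + 1008 = -239 + 1008 = 769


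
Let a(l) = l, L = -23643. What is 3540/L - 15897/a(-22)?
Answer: 125258297/173382 ≈ 722.44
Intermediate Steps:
3540/L - 15897/a(-22) = 3540/(-23643) - 15897/(-22) = 3540*(-1/23643) - 15897*(-1/22) = -1180/7881 + 15897/22 = 125258297/173382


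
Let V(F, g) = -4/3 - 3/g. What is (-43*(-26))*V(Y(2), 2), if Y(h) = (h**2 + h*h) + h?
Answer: -9503/3 ≈ -3167.7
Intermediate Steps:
Y(h) = h + 2*h**2 (Y(h) = (h**2 + h**2) + h = 2*h**2 + h = h + 2*h**2)
V(F, g) = -4/3 - 3/g (V(F, g) = -4*1/3 - 3/g = -4/3 - 3/g)
(-43*(-26))*V(Y(2), 2) = (-43*(-26))*(-4/3 - 3/2) = 1118*(-4/3 - 3*1/2) = 1118*(-4/3 - 3/2) = 1118*(-17/6) = -9503/3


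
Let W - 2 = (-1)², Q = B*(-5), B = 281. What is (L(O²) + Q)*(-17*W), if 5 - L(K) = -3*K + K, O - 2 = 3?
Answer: 68850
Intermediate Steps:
O = 5 (O = 2 + 3 = 5)
Q = -1405 (Q = 281*(-5) = -1405)
L(K) = 5 + 2*K (L(K) = 5 - (-3*K + K) = 5 - (-2)*K = 5 + 2*K)
W = 3 (W = 2 + (-1)² = 2 + 1 = 3)
(L(O²) + Q)*(-17*W) = ((5 + 2*5²) - 1405)*(-17*3) = ((5 + 2*25) - 1405)*(-51) = ((5 + 50) - 1405)*(-51) = (55 - 1405)*(-51) = -1350*(-51) = 68850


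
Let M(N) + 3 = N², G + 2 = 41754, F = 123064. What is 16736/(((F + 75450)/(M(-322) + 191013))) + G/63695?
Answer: 157075975451704/6322174615 ≈ 24845.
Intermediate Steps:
G = 41752 (G = -2 + 41754 = 41752)
M(N) = -3 + N²
16736/(((F + 75450)/(M(-322) + 191013))) + G/63695 = 16736/(((123064 + 75450)/((-3 + (-322)²) + 191013))) + 41752/63695 = 16736/((198514/((-3 + 103684) + 191013))) + 41752*(1/63695) = 16736/((198514/(103681 + 191013))) + 41752/63695 = 16736/((198514/294694)) + 41752/63695 = 16736/((198514*(1/294694))) + 41752/63695 = 16736/(99257/147347) + 41752/63695 = 16736*(147347/99257) + 41752/63695 = 2465999392/99257 + 41752/63695 = 157075975451704/6322174615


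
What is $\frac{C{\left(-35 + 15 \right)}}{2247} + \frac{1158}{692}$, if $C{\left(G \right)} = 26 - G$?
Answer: $\frac{1316929}{777462} \approx 1.6939$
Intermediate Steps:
$\frac{C{\left(-35 + 15 \right)}}{2247} + \frac{1158}{692} = \frac{26 - \left(-35 + 15\right)}{2247} + \frac{1158}{692} = \left(26 - -20\right) \frac{1}{2247} + 1158 \cdot \frac{1}{692} = \left(26 + 20\right) \frac{1}{2247} + \frac{579}{346} = 46 \cdot \frac{1}{2247} + \frac{579}{346} = \frac{46}{2247} + \frac{579}{346} = \frac{1316929}{777462}$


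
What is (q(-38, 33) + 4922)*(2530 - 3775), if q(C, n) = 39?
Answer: -6176445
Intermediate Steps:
(q(-38, 33) + 4922)*(2530 - 3775) = (39 + 4922)*(2530 - 3775) = 4961*(-1245) = -6176445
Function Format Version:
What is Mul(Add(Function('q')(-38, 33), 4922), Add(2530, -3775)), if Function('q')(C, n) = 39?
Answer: -6176445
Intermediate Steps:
Mul(Add(Function('q')(-38, 33), 4922), Add(2530, -3775)) = Mul(Add(39, 4922), Add(2530, -3775)) = Mul(4961, -1245) = -6176445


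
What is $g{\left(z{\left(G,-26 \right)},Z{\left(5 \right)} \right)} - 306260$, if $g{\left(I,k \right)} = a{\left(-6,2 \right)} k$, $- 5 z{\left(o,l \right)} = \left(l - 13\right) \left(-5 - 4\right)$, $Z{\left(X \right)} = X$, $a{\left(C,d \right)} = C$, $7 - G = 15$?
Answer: $-306290$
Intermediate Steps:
$G = -8$ ($G = 7 - 15 = -8$)
$z{\left(o,l \right)} = - \frac{117}{5} + \frac{9 l}{5}$ ($z{\left(o,l \right)} = - \frac{\left(l - 13\right) \left(-5 - 4\right)}{5} = - \frac{\left(-13 + l\right) \left(-9\right)}{5} = - \frac{117 - 9 l}{5} = - \frac{117}{5} + \frac{9 l}{5}$)
$g{\left(I,k \right)} = - 6 k$
$g{\left(z{\left(G,-26 \right)},Z{\left(5 \right)} \right)} - 306260 = \left(-6\right) 5 - 306260 = -30 - 306260 = -306290$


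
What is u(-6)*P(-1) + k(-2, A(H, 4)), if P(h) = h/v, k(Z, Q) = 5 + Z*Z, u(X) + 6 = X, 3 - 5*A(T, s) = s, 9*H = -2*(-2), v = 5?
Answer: 57/5 ≈ 11.400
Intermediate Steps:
H = 4/9 (H = (-2*(-2))/9 = (⅑)*4 = 4/9 ≈ 0.44444)
A(T, s) = ⅗ - s/5
u(X) = -6 + X
k(Z, Q) = 5 + Z²
P(h) = h/5
u(-6)*P(-1) + k(-2, A(H, 4)) = (-6 - 6)*((⅕)*(-1)) + (5 + (-2)²) = -12*(-⅕) + (5 + 4) = 12/5 + 9 = 57/5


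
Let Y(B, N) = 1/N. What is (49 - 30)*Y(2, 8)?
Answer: 19/8 ≈ 2.3750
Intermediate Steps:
(49 - 30)*Y(2, 8) = (49 - 30)/8 = 19*(⅛) = 19/8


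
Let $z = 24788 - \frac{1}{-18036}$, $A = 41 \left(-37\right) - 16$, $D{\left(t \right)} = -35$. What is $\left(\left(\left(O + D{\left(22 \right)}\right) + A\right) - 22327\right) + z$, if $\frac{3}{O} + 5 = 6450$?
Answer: $\frac{103804184413}{116242020} \approx 893.0$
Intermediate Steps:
$O = \frac{3}{6445}$ ($O = \frac{3}{-5 + 6450} = \frac{3}{6445} \approx 0.00046548$)
$A = -1533$ ($A = -1517 - 16 = -1533$)
$z = \frac{447076369}{18036}$ ($z = 24788 - - \frac{1}{18036} = 24788 + \frac{1}{18036} = \frac{447076369}{18036} \approx 24788.0$)
$\left(\left(\left(O + D{\left(22 \right)}\right) + A\right) - 22327\right) + z = \left(\left(\left(\frac{3}{6445} - 35\right) - 1533\right) - 22327\right) + \frac{447076369}{18036} = \left(\left(- \frac{225572}{6445} - 1533\right) - 22327\right) + \frac{447076369}{18036} = \left(- \frac{10105757}{6445} - 22327\right) + \frac{447076369}{18036} = - \frac{154003272}{6445} + \frac{447076369}{18036} = \frac{103804184413}{116242020}$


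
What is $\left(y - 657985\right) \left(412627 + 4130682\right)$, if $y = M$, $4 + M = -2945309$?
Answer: $-16370896233082$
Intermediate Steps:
$M = -2945313$ ($M = -4 - 2945309 = -2945313$)
$y = -2945313$
$\left(y - 657985\right) \left(412627 + 4130682\right) = \left(-2945313 - 657985\right) \left(412627 + 4130682\right) = \left(-3603298\right) 4543309 = -16370896233082$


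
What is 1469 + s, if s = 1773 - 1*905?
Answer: 2337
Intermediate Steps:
s = 868 (s = 1773 - 905 = 868)
1469 + s = 1469 + 868 = 2337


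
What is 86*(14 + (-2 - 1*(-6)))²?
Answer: 27864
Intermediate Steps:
86*(14 + (-2 - 1*(-6)))² = 86*(14 + (-2 + 6))² = 86*(14 + 4)² = 86*18² = 86*324 = 27864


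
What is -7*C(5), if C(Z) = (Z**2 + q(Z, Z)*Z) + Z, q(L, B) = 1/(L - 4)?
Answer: -245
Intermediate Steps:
q(L, B) = 1/(-4 + L)
C(Z) = Z + Z**2 + Z/(-4 + Z) (C(Z) = (Z**2 + Z/(-4 + Z)) + Z = Z + Z**2 + Z/(-4 + Z))
-7*C(5) = -35*(1 + (1 + 5)*(-4 + 5))/(-4 + 5) = -35*(1 + 6*1)/1 = -35*(1 + 6) = -35*7 = -7*35 = -245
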